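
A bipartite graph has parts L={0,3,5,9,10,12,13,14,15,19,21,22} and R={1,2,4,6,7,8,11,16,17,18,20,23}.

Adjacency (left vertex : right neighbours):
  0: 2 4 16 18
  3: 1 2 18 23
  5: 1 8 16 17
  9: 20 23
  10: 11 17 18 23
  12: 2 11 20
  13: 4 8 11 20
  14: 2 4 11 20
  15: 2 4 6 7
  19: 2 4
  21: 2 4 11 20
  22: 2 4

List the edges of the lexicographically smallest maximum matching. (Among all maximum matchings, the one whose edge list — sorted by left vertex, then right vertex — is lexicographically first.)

|M| = 11 (so the lex-smallest maximum matching has 11 edges)
process left vertices in ascending order; for each, take the smallest-labelled available neighbour that still permits 11 edges overall, or leave it unmatched if none does
lex-smallest matching: {0-16, 3-1, 5-17, 9-23, 10-18, 12-2, 13-8, 14-11, 15-6, 19-4, 21-20}

Lex-smallest maximum matching: {(0,16), (3,1), (5,17), (9,23), (10,18), (12,2), (13,8), (14,11), (15,6), (19,4), (21,20)}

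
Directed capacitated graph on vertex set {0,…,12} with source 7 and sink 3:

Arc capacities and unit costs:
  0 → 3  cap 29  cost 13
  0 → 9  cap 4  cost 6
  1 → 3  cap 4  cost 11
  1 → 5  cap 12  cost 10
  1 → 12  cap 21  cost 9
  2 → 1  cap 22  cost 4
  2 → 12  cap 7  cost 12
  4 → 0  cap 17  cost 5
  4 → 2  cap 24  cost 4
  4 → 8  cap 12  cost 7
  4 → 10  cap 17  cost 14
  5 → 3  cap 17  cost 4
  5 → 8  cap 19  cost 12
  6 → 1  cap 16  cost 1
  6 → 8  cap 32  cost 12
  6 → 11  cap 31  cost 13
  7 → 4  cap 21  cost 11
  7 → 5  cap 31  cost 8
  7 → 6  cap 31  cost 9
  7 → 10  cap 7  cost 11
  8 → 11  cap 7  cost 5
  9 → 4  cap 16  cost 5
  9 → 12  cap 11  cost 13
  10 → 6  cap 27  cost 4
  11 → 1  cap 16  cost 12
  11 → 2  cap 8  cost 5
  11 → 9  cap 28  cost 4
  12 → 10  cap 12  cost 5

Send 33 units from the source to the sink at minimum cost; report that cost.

shortest-cost path #1: 7→5→3 push 17 @ unit cost 12 (adds 204)
shortest-cost path #2: 7→6→1→3 push 4 @ unit cost 21 (adds 84)
shortest-cost path #3: 7→4→0→3 push 12 @ unit cost 29 (adds 348)
total cost = 636

Minimum cost for 33 units: 636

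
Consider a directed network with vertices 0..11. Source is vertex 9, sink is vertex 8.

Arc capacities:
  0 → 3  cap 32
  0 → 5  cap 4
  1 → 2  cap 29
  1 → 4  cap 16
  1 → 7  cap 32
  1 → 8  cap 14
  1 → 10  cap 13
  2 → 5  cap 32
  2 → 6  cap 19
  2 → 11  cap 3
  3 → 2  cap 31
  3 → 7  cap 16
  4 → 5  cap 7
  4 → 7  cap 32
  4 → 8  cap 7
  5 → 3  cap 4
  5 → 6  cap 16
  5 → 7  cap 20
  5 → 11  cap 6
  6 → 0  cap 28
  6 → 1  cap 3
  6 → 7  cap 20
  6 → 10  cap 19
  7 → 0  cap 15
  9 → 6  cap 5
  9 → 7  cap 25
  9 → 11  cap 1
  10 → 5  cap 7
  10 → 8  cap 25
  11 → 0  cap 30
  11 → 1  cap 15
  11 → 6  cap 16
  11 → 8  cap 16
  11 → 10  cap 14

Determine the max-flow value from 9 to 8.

Maximum flow value: 21

augment #1: 9→11→8 bottleneck 1, total now 1
augment #2: 9→6→1→8 bottleneck 3, total now 4
augment #3: 9→6→10→8 bottleneck 2, total now 6
augment #4: 9→7→0→5→11→8 bottleneck 4, total now 10
augment #5: 9→7→0→3→2→11→8 bottleneck 3, total now 13
augment #6: 9→7→0→3→2→5→11→8 bottleneck 2, total now 15
augment #7: 9→7→0→3→2→6→10→8 bottleneck 6, total now 21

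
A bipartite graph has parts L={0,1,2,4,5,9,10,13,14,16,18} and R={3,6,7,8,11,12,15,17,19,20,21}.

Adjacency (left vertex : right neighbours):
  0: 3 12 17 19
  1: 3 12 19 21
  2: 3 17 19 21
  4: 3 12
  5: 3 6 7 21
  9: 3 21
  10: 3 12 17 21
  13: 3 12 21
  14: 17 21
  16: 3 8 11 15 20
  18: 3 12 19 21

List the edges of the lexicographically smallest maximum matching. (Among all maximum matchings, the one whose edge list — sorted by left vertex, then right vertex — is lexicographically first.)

Lex-smallest maximum matching: {(0,3), (1,12), (2,17), (5,6), (9,21), (16,8), (18,19)}

|M| = 7 (so the lex-smallest maximum matching has 7 edges)
process left vertices in ascending order; for each, take the smallest-labelled available neighbour that still permits 7 edges overall, or leave it unmatched if none does
lex-smallest matching: {0-3, 1-12, 2-17, 5-6, 9-21, 16-8, 18-19}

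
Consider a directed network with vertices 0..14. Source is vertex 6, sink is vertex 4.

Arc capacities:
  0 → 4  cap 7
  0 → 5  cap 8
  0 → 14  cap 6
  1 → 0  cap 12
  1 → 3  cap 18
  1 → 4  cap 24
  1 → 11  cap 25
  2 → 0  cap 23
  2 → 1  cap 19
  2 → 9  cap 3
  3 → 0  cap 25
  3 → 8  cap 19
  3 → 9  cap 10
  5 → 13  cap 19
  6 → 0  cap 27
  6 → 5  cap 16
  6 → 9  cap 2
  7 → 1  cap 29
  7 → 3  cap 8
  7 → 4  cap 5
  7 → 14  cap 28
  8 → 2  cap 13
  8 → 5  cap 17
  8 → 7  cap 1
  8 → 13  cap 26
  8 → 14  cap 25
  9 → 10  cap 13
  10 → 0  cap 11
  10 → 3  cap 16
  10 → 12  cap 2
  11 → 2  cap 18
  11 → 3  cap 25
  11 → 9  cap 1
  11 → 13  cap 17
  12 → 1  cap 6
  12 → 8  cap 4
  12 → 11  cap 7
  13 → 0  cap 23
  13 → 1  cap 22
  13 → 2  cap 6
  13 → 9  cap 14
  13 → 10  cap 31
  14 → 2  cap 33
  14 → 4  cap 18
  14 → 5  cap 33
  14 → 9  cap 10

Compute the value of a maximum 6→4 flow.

augment #1: 6→0→4 bottleneck 7, total now 7
augment #2: 6→0→14→4 bottleneck 6, total now 13
augment #3: 6→5→13→1→4 bottleneck 16, total now 29
augment #4: 6→0→5→13→1→4 bottleneck 3, total now 32
augment #5: 6→9→10→12→1→4 bottleneck 2, total now 34

Maximum flow value: 34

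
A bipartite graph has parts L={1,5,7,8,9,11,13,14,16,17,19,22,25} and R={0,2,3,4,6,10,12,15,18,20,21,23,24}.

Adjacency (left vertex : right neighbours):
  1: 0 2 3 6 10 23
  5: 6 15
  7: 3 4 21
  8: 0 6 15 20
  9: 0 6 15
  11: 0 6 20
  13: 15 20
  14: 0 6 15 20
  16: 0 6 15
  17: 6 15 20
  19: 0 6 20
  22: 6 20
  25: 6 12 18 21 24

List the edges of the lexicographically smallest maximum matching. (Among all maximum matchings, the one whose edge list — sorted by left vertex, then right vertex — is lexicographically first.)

|M| = 7 (so the lex-smallest maximum matching has 7 edges)
process left vertices in ascending order; for each, take the smallest-labelled available neighbour that still permits 7 edges overall, or leave it unmatched if none does
lex-smallest matching: {1-2, 5-6, 7-3, 8-0, 9-15, 11-20, 25-12}

Lex-smallest maximum matching: {(1,2), (5,6), (7,3), (8,0), (9,15), (11,20), (25,12)}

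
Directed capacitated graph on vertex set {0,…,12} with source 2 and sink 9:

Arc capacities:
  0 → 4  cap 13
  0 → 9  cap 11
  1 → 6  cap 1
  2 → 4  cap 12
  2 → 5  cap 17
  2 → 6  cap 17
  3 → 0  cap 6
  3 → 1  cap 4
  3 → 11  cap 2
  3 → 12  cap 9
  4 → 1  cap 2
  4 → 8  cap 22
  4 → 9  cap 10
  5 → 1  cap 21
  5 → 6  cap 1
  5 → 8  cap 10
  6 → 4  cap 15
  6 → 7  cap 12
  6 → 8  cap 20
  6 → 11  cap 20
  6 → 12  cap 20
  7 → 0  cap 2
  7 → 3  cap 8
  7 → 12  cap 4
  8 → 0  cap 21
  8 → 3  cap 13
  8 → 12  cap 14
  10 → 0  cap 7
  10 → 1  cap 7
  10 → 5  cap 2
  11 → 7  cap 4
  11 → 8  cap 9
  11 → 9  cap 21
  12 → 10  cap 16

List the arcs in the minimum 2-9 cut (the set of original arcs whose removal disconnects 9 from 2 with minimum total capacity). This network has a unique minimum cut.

augment #1: 2→4→9 push 10
augment #2: 2→6→11→9 push 17
augment #3: 2→4→8→0→9 push 2
augment #4: 2→5→6→11→9 push 1
augment #5: 2→5→8→0→9 push 9
augment #6: 2→5→1→6→11→9 push 1
augment #7: 2→5→8→3→11→9 push 1
max flow = 41; residual-reachable set from 2 gives S-side
cut edges (S→T): {(1,6), (2,4), (2,6), (5,6), (5,8)} total cap 41

Min-cut arcs: {(1,6), (2,4), (2,6), (5,6), (5,8)} (total capacity 41)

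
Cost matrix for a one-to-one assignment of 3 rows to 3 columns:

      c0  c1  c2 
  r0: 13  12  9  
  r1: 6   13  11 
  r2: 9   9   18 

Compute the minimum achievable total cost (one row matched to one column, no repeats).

Minimum assignment cost: 24

optimal assignment: row0→col2 (cost 9), row1→col0 (cost 6), row2→col1 (cost 9)
total = 9 + 6 + 9 = 24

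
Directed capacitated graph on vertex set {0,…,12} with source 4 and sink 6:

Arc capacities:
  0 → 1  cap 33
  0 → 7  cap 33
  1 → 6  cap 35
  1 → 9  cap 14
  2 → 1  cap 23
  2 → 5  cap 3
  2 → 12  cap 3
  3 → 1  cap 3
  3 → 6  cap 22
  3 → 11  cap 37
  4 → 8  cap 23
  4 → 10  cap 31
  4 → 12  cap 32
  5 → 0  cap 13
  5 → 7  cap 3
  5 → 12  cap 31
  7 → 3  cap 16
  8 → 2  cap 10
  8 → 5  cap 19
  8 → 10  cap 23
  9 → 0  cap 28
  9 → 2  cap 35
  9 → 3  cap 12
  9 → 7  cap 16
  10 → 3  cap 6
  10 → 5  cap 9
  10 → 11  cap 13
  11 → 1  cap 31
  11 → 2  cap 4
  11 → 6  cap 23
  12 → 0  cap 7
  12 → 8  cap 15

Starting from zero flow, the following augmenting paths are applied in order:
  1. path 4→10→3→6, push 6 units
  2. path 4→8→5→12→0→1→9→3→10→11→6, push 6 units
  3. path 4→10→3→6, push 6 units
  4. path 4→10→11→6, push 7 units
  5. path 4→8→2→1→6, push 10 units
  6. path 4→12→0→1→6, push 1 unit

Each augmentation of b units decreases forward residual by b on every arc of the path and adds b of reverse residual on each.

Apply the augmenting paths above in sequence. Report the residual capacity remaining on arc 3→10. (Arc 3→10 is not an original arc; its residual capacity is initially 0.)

Residual capacity of (3,10): 6

after path 1 (4→10→3→6, push 6): res(3,10)=6
after path 2 (4→8→5→12→0→1→9→3→10→11→6, push 6): res(3,10)=0
after path 3 (4→10→3→6, push 6): res(3,10)=6
after path 4 (4→10→11→6, push 7): res(3,10)=6
after path 5 (4→8→2→1→6, push 10): res(3,10)=6
after path 6 (4→12→0→1→6, push 1): res(3,10)=6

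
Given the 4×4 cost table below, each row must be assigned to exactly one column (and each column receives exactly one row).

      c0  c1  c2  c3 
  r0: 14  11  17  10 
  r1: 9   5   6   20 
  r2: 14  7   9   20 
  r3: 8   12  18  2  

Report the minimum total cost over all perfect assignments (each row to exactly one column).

Minimum assignment cost: 29

optimal assignment: row0→col0 (cost 14), row1→col2 (cost 6), row2→col1 (cost 7), row3→col3 (cost 2)
total = 14 + 6 + 7 + 2 = 29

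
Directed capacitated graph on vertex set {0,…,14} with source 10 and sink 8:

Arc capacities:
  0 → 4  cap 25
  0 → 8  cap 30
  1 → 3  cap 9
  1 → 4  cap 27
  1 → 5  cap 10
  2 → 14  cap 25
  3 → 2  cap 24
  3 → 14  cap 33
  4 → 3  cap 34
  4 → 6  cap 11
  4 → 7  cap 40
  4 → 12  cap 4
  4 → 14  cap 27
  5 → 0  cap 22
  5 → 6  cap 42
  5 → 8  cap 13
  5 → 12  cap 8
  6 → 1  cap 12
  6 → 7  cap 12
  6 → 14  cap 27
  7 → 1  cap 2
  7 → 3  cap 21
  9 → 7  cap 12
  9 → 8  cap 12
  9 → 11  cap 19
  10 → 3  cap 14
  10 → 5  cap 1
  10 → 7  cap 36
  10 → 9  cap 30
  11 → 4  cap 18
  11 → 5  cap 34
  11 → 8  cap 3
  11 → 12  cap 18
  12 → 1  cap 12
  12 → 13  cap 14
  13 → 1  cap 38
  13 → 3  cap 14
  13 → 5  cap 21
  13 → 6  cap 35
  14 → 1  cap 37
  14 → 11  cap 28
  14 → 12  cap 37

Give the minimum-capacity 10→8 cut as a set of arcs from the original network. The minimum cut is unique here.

augment #1: 10→5→8 push 1
augment #2: 10→9→8 push 12
augment #3: 10→9→11→8 push 3
augment #4: 10→7→1→5→8 push 2
augment #5: 10→9→11→5→8 push 10
augment #6: 10→9→11→5→0→8 push 5
augment #7: 10→3→14→1→5→0→8 push 8
augment #8: 10→3→14→11→5→0→8 push 6
augment #9: 10→7→3→14→11→5→0→8 push 3
max flow = 50; residual-reachable set from 10 gives S-side
cut edges (S→T): {(5,0), (5,8), (9,8), (11,8)} total cap 50

Min-cut arcs: {(5,0), (5,8), (9,8), (11,8)} (total capacity 50)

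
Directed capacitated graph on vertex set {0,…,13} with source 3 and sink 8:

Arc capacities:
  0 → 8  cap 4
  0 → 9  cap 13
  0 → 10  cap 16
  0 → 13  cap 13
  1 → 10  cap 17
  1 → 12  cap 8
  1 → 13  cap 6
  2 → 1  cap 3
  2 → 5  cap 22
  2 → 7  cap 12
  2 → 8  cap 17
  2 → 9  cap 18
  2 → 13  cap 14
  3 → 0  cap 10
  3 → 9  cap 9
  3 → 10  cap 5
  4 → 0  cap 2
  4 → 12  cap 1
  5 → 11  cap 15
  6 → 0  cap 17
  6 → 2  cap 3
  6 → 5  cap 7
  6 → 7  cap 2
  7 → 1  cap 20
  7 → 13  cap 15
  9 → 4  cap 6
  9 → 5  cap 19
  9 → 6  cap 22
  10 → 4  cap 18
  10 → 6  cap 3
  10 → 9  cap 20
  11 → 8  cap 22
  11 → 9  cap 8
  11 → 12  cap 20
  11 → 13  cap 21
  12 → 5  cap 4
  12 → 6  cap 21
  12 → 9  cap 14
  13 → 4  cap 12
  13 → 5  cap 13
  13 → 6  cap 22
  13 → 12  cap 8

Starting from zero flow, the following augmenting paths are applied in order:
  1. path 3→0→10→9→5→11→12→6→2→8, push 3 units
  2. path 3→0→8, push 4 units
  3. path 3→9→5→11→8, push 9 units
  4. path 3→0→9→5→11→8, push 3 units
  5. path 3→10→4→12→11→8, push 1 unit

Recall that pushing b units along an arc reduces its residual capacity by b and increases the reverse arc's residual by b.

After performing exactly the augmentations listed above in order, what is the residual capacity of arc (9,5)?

Residual capacity of (9,5): 4

after path 1 (3→0→10→9→5→11→12→6→2→8, push 3): res(9,5)=16
after path 2 (3→0→8, push 4): res(9,5)=16
after path 3 (3→9→5→11→8, push 9): res(9,5)=7
after path 4 (3→0→9→5→11→8, push 3): res(9,5)=4
after path 5 (3→10→4→12→11→8, push 1): res(9,5)=4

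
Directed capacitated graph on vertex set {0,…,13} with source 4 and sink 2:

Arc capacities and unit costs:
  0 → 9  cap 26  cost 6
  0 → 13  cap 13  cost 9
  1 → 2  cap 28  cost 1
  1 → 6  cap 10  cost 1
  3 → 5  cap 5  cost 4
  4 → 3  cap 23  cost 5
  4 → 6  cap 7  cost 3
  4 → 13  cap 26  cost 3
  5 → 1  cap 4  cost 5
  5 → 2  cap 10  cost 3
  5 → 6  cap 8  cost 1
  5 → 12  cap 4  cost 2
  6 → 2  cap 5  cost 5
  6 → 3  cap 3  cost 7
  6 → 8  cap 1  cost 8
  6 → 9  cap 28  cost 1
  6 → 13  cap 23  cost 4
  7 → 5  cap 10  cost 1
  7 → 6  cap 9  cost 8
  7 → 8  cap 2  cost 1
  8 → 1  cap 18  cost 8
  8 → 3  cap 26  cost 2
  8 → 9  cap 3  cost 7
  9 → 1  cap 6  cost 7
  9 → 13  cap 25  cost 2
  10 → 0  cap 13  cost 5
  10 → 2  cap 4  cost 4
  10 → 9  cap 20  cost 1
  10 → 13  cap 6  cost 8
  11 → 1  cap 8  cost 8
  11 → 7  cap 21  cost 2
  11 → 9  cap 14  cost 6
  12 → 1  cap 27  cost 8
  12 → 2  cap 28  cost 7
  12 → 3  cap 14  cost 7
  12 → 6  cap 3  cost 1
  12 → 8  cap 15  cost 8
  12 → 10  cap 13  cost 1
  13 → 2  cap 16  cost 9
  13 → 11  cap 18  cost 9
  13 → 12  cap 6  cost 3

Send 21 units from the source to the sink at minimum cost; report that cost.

Minimum cost for 21 units: 228

shortest-cost path #1: 4→6→2 push 5 @ unit cost 8 (adds 40)
shortest-cost path #2: 4→13→12→10→2 push 4 @ unit cost 11 (adds 44)
shortest-cost path #3: 4→13→2 push 12 @ unit cost 12 (adds 144)
total cost = 228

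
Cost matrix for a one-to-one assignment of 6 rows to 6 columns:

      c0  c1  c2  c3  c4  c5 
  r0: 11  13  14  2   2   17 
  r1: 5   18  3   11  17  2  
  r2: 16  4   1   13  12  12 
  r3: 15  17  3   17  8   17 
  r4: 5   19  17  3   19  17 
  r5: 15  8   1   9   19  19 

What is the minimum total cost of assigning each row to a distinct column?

optimal assignment: row0→col3 (cost 2), row1→col5 (cost 2), row2→col1 (cost 4), row3→col4 (cost 8), row4→col0 (cost 5), row5→col2 (cost 1)
total = 2 + 2 + 4 + 8 + 5 + 1 = 22

Minimum assignment cost: 22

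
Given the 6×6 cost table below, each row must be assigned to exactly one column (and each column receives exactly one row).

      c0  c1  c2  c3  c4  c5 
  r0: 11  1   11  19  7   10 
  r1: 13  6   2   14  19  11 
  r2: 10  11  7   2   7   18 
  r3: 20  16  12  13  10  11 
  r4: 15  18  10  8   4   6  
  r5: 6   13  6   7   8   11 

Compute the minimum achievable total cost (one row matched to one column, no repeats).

Minimum assignment cost: 26

optimal assignment: row0→col1 (cost 1), row1→col2 (cost 2), row2→col3 (cost 2), row3→col5 (cost 11), row4→col4 (cost 4), row5→col0 (cost 6)
total = 1 + 2 + 2 + 11 + 4 + 6 = 26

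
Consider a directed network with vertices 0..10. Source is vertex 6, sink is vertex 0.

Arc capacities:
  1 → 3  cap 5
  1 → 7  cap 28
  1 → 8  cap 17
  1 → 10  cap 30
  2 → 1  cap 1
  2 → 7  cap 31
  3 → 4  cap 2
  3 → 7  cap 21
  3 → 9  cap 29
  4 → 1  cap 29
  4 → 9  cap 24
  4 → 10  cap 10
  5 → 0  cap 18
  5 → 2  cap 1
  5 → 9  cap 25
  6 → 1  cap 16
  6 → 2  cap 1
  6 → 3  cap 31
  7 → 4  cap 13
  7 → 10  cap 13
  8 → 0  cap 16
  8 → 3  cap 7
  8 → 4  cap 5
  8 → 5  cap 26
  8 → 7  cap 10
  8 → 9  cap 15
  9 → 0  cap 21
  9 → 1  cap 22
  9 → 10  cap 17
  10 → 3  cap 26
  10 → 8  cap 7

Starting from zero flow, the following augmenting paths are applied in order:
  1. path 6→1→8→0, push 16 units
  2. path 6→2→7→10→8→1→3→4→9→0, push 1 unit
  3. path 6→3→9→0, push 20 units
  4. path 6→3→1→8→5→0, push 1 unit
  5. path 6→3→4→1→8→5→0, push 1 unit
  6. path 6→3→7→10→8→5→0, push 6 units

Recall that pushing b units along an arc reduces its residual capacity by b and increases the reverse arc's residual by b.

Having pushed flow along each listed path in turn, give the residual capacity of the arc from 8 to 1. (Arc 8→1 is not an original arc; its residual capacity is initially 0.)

Residual capacity of (8,1): 17

after path 1 (6→1→8→0, push 16): res(8,1)=16
after path 2 (6→2→7→10→8→1→3→4→9→0, push 1): res(8,1)=15
after path 3 (6→3→9→0, push 20): res(8,1)=15
after path 4 (6→3→1→8→5→0, push 1): res(8,1)=16
after path 5 (6→3→4→1→8→5→0, push 1): res(8,1)=17
after path 6 (6→3→7→10→8→5→0, push 6): res(8,1)=17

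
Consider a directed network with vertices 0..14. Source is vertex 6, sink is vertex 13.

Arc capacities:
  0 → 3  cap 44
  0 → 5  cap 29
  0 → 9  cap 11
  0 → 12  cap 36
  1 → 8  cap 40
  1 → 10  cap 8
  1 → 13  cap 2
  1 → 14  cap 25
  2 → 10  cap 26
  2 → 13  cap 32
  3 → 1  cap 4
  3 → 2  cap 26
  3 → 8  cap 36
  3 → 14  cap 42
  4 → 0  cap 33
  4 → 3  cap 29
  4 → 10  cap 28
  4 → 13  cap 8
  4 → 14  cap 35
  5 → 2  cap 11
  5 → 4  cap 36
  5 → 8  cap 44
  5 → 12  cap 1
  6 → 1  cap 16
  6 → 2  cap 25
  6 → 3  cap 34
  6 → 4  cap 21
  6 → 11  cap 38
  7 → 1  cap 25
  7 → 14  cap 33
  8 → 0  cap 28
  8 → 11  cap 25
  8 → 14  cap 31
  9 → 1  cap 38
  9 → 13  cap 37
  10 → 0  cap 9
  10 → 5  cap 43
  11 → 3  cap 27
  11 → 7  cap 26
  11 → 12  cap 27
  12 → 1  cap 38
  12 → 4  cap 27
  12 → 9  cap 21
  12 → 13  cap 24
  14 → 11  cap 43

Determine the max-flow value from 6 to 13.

augment #1: 6→1→13 bottleneck 2, total now 2
augment #2: 6→2→13 bottleneck 25, total now 27
augment #3: 6→4→13 bottleneck 8, total now 35
augment #4: 6→3→2→13 bottleneck 7, total now 42
augment #5: 6→11→12→13 bottleneck 24, total now 66
augment #6: 6→4→0→9→13 bottleneck 11, total now 77
augment #7: 6→11→12→9→13 bottleneck 3, total now 80
augment #8: 6→4→0→12→9→13 bottleneck 2, total now 82
augment #9: 6→1→8→0→12→9→13 bottleneck 14, total now 96
augment #10: 6→3→8→0→12→9→13 bottleneck 2, total now 98

Maximum flow value: 98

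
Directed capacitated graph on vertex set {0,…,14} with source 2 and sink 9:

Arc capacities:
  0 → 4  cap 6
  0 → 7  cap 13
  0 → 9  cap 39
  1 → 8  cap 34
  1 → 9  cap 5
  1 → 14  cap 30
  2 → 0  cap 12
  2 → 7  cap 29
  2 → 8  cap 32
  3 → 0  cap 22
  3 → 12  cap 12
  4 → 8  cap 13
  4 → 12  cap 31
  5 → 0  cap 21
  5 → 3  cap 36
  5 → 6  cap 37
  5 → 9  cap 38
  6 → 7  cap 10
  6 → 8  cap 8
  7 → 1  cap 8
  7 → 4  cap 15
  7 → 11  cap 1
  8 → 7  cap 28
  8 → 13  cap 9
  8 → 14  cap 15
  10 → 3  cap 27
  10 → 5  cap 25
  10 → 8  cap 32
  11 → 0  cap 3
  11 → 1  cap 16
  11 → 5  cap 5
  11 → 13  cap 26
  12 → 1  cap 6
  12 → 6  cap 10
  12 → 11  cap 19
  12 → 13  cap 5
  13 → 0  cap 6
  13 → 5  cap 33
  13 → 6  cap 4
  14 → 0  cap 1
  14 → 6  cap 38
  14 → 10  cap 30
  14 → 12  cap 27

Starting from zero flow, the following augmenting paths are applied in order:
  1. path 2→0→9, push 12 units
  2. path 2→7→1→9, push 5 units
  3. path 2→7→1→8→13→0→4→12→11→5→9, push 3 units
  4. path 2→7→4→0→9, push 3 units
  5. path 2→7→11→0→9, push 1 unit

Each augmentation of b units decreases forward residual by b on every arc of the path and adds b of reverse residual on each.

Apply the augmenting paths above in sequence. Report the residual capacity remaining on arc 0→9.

Residual capacity of (0,9): 23

after path 1 (2→0→9, push 12): res(0,9)=27
after path 2 (2→7→1→9, push 5): res(0,9)=27
after path 3 (2→7→1→8→13→0→4→12→11→5→9, push 3): res(0,9)=27
after path 4 (2→7→4→0→9, push 3): res(0,9)=24
after path 5 (2→7→11→0→9, push 1): res(0,9)=23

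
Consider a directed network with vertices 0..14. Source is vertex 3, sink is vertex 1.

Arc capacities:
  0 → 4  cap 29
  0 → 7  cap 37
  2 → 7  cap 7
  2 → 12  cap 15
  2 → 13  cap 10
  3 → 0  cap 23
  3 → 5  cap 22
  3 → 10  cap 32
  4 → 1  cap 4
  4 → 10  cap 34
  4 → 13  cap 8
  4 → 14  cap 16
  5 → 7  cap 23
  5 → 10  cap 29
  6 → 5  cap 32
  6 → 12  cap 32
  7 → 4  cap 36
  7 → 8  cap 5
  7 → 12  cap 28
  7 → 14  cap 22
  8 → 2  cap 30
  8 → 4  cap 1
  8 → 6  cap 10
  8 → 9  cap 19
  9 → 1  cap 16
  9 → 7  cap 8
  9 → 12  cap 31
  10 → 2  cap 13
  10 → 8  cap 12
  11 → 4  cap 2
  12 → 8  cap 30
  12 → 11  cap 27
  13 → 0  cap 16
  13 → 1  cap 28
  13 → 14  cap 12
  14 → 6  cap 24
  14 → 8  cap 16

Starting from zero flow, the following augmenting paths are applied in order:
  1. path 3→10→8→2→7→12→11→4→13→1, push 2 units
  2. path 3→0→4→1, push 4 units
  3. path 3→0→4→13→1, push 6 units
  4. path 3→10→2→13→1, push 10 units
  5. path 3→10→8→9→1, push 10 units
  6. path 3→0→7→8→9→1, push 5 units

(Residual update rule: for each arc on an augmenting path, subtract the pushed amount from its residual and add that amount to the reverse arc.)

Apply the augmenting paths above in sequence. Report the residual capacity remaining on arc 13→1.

after path 1 (3→10→8→2→7→12→11→4→13→1, push 2): res(13,1)=26
after path 2 (3→0→4→1, push 4): res(13,1)=26
after path 3 (3→0→4→13→1, push 6): res(13,1)=20
after path 4 (3→10→2→13→1, push 10): res(13,1)=10
after path 5 (3→10→8→9→1, push 10): res(13,1)=10
after path 6 (3→0→7→8→9→1, push 5): res(13,1)=10

Residual capacity of (13,1): 10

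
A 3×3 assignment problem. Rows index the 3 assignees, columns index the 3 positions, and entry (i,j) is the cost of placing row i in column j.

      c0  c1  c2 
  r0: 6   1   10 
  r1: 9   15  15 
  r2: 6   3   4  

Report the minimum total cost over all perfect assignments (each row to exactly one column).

optimal assignment: row0→col1 (cost 1), row1→col0 (cost 9), row2→col2 (cost 4)
total = 1 + 9 + 4 = 14

Minimum assignment cost: 14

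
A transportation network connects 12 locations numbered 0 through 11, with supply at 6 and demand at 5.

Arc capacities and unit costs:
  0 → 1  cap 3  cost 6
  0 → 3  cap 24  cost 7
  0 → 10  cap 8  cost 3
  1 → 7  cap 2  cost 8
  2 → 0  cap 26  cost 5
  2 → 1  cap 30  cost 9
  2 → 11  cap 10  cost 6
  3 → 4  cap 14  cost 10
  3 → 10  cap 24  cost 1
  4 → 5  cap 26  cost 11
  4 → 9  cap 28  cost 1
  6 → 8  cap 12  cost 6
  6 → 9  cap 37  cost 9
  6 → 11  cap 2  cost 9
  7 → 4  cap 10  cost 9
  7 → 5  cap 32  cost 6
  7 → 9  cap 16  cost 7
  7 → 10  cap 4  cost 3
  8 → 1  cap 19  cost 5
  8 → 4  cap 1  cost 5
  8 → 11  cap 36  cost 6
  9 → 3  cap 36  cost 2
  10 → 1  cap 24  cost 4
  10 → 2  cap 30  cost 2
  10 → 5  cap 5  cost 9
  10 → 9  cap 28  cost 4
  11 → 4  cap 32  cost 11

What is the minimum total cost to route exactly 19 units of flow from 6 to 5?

shortest-cost path #1: 6→9→3→10→5 push 5 @ unit cost 21 (adds 105)
shortest-cost path #2: 6→8→4→5 push 1 @ unit cost 22 (adds 22)
shortest-cost path #3: 6→8→1→7→5 push 2 @ unit cost 25 (adds 50)
shortest-cost path #4: 6→11→4→5 push 2 @ unit cost 31 (adds 62)
shortest-cost path #5: 6→9→3→4→5 push 9 @ unit cost 32 (adds 288)
total cost = 527

Minimum cost for 19 units: 527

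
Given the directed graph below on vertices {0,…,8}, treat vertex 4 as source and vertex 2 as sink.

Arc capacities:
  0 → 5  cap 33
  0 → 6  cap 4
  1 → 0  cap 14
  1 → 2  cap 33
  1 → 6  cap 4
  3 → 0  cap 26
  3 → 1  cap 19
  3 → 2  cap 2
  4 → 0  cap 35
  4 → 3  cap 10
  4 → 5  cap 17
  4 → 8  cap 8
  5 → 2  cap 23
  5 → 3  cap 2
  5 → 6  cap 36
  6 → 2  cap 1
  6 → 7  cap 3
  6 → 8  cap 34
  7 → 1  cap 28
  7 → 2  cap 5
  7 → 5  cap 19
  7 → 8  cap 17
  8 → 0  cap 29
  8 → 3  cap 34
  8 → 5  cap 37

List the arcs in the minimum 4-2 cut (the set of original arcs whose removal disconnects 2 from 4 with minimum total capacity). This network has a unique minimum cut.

Min-cut arcs: {(3,1), (3,2), (5,2), (6,2), (6,7)} (total capacity 48)

augment #1: 4→3→2 push 2
augment #2: 4→5→2 push 17
augment #3: 4→0→5→2 push 6
augment #4: 4→0→6→2 push 1
augment #5: 4→3→1→2 push 8
augment #6: 4→0→6→7→2 push 3
augment #7: 4→8→3→1→2 push 8
augment #8: 4→0→5→3→1→2 push 2
augment #9: 4→0→5→6→8→3→1→2 push 1
max flow = 48; residual-reachable set from 4 gives S-side
cut edges (S→T): {(3,1), (3,2), (5,2), (6,2), (6,7)} total cap 48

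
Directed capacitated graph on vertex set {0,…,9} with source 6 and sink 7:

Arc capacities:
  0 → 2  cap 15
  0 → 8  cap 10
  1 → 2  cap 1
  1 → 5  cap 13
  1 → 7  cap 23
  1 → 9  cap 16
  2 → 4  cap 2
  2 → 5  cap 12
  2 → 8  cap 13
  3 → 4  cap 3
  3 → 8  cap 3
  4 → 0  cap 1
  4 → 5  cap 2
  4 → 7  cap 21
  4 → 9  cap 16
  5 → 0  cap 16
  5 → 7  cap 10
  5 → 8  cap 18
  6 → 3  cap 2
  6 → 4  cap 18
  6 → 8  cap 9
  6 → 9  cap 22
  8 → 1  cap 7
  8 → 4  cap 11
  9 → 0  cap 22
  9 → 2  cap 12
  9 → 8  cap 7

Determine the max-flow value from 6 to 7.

augment #1: 6→4→7 bottleneck 18, total now 18
augment #2: 6→3→4→7 bottleneck 2, total now 20
augment #3: 6→8→1→7 bottleneck 7, total now 27
augment #4: 6→8→4→7 bottleneck 1, total now 28
augment #5: 6→8→4→5→7 bottleneck 1, total now 29
augment #6: 6→9→2→5→7 bottleneck 9, total now 38

Maximum flow value: 38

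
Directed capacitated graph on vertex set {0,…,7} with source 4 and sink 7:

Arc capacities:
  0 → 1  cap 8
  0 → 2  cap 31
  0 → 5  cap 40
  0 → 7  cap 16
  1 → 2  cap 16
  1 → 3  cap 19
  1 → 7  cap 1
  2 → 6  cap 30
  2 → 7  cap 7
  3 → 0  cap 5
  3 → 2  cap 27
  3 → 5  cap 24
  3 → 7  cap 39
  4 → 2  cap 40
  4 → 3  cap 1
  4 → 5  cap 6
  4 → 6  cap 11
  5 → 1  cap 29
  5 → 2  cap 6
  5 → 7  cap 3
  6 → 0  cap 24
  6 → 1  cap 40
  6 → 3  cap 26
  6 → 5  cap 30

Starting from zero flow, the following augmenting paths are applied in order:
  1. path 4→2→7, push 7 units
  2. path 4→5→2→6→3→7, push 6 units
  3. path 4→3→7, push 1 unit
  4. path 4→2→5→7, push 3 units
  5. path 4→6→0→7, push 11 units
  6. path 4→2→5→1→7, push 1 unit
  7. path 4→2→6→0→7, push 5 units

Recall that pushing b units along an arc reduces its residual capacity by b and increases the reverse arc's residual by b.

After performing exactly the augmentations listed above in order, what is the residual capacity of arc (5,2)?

Residual capacity of (5,2): 4

after path 1 (4→2→7, push 7): res(5,2)=6
after path 2 (4→5→2→6→3→7, push 6): res(5,2)=0
after path 3 (4→3→7, push 1): res(5,2)=0
after path 4 (4→2→5→7, push 3): res(5,2)=3
after path 5 (4→6→0→7, push 11): res(5,2)=3
after path 6 (4→2→5→1→7, push 1): res(5,2)=4
after path 7 (4→2→6→0→7, push 5): res(5,2)=4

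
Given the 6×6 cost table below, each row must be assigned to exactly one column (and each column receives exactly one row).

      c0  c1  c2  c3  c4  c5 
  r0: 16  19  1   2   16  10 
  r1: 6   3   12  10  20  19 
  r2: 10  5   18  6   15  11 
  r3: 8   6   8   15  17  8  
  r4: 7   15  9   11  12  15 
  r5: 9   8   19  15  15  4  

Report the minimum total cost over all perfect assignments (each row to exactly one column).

optimal assignment: row0→col2 (cost 1), row1→col1 (cost 3), row2→col3 (cost 6), row3→col0 (cost 8), row4→col4 (cost 12), row5→col5 (cost 4)
total = 1 + 3 + 6 + 8 + 12 + 4 = 34

Minimum assignment cost: 34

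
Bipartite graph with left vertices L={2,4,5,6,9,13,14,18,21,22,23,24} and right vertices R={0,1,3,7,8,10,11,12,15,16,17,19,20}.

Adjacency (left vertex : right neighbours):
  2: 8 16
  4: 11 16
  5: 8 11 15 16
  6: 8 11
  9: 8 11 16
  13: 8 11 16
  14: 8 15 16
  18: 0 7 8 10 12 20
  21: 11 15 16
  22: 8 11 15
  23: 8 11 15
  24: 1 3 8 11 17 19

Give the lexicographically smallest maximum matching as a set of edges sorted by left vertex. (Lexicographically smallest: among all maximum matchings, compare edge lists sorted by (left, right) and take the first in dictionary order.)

|M| = 6 (so the lex-smallest maximum matching has 6 edges)
process left vertices in ascending order; for each, take the smallest-labelled available neighbour that still permits 6 edges overall, or leave it unmatched if none does
lex-smallest matching: {2-8, 4-11, 5-15, 9-16, 18-0, 24-1}

Lex-smallest maximum matching: {(2,8), (4,11), (5,15), (9,16), (18,0), (24,1)}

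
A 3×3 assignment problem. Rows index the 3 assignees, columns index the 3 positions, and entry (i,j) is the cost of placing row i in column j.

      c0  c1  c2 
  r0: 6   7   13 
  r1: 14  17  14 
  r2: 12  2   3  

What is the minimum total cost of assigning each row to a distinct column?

optimal assignment: row0→col0 (cost 6), row1→col2 (cost 14), row2→col1 (cost 2)
total = 6 + 14 + 2 = 22

Minimum assignment cost: 22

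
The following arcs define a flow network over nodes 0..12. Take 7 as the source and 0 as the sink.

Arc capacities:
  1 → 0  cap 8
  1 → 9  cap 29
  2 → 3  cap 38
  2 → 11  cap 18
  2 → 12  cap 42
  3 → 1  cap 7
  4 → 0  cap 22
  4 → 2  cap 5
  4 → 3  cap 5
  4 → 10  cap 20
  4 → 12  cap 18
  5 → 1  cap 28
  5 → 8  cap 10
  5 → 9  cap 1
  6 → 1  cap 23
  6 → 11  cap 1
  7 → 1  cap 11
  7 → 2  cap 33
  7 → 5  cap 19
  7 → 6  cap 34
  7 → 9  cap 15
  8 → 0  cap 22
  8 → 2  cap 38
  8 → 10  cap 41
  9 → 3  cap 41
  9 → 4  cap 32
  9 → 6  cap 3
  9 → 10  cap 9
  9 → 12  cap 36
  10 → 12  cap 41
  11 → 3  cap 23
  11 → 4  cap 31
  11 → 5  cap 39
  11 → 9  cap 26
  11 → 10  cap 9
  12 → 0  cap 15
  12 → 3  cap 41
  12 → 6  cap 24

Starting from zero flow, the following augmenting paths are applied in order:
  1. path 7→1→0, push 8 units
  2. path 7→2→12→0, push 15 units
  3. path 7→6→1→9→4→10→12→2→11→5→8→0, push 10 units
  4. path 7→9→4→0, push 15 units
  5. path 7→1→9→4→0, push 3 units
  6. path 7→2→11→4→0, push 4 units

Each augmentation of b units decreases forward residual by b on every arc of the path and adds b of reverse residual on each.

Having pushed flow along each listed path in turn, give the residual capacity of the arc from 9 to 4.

after path 1 (7→1→0, push 8): res(9,4)=32
after path 2 (7→2→12→0, push 15): res(9,4)=32
after path 3 (7→6→1→9→4→10→12→2→11→5→8→0, push 10): res(9,4)=22
after path 4 (7→9→4→0, push 15): res(9,4)=7
after path 5 (7→1→9→4→0, push 3): res(9,4)=4
after path 6 (7→2→11→4→0, push 4): res(9,4)=4

Residual capacity of (9,4): 4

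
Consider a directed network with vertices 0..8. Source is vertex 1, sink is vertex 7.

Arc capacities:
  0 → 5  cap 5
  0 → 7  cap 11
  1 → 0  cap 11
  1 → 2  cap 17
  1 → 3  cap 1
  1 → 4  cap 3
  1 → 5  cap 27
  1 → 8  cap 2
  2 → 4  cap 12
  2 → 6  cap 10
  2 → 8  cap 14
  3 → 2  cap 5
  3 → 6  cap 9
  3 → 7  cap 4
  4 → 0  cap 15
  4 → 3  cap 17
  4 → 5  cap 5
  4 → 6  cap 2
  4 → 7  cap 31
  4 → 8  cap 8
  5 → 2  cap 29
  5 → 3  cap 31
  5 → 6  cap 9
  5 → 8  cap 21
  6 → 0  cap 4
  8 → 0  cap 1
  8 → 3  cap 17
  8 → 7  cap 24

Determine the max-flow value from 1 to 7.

Maximum flow value: 54

augment #1: 1→0→7 bottleneck 11, total now 11
augment #2: 1→3→7 bottleneck 1, total now 12
augment #3: 1→4→7 bottleneck 3, total now 15
augment #4: 1→8→7 bottleneck 2, total now 17
augment #5: 1→2→4→7 bottleneck 12, total now 29
augment #6: 1→2→8→7 bottleneck 5, total now 34
augment #7: 1→5→3→7 bottleneck 3, total now 37
augment #8: 1→5→8→7 bottleneck 17, total now 54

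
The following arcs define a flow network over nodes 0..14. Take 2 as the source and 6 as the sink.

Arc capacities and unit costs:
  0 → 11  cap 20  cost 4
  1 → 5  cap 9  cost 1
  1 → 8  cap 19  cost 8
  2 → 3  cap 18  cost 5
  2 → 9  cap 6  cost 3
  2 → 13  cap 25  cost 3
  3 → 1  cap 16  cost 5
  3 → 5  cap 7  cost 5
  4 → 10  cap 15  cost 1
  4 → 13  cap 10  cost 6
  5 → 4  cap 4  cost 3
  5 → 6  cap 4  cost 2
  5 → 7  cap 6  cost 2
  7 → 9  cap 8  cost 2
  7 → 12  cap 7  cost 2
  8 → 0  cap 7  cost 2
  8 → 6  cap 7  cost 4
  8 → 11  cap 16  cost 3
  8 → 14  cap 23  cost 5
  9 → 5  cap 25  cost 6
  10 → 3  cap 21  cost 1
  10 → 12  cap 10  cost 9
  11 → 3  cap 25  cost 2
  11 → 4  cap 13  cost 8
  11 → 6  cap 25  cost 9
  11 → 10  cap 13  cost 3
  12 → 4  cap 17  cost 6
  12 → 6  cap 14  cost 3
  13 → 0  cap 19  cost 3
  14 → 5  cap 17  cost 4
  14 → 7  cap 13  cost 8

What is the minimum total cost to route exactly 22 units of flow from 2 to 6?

Minimum cost for 22 units: 372

shortest-cost path #1: 2→9→5→6 push 4 @ unit cost 11 (adds 44)
shortest-cost path #2: 2→9→5→7→12→6 push 2 @ unit cost 16 (adds 32)
shortest-cost path #3: 2→3→5→7→12→6 push 4 @ unit cost 17 (adds 68)
shortest-cost path #4: 2→13→0→11→6 push 12 @ unit cost 19 (adds 228)
total cost = 372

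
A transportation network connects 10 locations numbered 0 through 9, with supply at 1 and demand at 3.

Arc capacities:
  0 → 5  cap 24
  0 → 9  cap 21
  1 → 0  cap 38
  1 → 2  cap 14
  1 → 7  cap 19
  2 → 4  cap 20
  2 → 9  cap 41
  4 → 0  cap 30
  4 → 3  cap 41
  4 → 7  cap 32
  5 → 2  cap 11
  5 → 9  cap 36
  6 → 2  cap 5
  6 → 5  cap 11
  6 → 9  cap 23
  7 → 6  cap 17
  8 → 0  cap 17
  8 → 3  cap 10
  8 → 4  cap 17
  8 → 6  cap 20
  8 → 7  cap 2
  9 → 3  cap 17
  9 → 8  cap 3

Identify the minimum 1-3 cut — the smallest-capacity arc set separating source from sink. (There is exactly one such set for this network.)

augment #1: 1→0→9→3 push 17
augment #2: 1→2→4→3 push 14
augment #3: 1→0→9→8→3 push 3
augment #4: 1→0→5→2→4→3 push 6
max flow = 40; residual-reachable set from 1 gives S-side
cut edges (S→T): {(2,4), (9,3), (9,8)} total cap 40

Min-cut arcs: {(2,4), (9,3), (9,8)} (total capacity 40)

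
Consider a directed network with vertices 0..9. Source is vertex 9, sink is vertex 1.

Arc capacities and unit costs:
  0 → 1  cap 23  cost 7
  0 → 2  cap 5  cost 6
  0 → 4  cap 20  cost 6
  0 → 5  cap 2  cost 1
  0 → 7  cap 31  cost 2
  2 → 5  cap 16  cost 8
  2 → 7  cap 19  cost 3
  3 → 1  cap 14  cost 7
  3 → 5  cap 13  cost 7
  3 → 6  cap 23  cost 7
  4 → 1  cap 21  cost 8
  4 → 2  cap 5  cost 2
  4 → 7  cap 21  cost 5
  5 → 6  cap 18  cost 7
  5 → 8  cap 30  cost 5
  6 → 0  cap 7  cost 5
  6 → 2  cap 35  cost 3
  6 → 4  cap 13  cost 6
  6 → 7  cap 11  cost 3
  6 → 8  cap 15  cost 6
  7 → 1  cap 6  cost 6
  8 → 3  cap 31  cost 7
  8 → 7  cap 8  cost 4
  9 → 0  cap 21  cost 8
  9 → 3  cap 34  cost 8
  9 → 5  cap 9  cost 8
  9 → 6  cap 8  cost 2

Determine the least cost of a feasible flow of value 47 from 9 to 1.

shortest-cost path #1: 9→6→7→1 push 6 @ unit cost 11 (adds 66)
shortest-cost path #2: 9→6→0→1 push 2 @ unit cost 14 (adds 28)
shortest-cost path #3: 9→0→1 push 21 @ unit cost 15 (adds 315)
shortest-cost path #4: 9→3→1 push 14 @ unit cost 15 (adds 210)
shortest-cost path #5: 9→5→8→7→6→4→1 push 4 @ unit cost 28 (adds 112)
total cost = 731

Minimum cost for 47 units: 731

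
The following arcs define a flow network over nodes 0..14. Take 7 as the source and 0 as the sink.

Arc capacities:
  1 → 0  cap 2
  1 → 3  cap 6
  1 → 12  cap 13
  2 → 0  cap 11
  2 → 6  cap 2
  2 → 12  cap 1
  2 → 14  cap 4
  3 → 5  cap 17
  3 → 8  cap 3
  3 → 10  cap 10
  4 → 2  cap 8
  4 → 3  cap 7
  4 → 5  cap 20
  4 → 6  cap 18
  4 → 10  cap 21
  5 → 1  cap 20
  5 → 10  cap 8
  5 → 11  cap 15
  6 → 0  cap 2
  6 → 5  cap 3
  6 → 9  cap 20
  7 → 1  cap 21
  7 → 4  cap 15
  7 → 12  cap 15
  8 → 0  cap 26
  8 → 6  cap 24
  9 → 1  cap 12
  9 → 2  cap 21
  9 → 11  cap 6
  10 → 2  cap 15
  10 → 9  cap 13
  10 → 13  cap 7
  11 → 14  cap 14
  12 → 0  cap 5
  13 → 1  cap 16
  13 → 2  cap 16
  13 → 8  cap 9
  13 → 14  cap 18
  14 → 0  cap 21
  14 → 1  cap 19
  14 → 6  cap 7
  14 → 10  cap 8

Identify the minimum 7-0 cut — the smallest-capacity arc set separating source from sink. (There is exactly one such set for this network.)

augment #1: 7→1→0 push 2
augment #2: 7→12→0 push 5
augment #3: 7→4→2→0 push 8
augment #4: 7→4→6→0 push 2
augment #5: 7→1→3→8→0 push 3
augment #6: 7→4→10→2→0 push 3
augment #7: 7→4→5→11→14→0 push 2
augment #8: 7→1→3→5→11→14→0 push 3
max flow = 28; residual-reachable set from 7 gives S-side
cut edges (S→T): {(1,0), (1,3), (7,4), (12,0)} total cap 28

Min-cut arcs: {(1,0), (1,3), (7,4), (12,0)} (total capacity 28)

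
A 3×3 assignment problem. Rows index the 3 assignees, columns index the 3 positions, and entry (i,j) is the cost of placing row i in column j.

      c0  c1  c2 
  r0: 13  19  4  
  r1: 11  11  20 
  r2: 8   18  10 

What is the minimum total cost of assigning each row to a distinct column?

Minimum assignment cost: 23

optimal assignment: row0→col2 (cost 4), row1→col1 (cost 11), row2→col0 (cost 8)
total = 4 + 11 + 8 = 23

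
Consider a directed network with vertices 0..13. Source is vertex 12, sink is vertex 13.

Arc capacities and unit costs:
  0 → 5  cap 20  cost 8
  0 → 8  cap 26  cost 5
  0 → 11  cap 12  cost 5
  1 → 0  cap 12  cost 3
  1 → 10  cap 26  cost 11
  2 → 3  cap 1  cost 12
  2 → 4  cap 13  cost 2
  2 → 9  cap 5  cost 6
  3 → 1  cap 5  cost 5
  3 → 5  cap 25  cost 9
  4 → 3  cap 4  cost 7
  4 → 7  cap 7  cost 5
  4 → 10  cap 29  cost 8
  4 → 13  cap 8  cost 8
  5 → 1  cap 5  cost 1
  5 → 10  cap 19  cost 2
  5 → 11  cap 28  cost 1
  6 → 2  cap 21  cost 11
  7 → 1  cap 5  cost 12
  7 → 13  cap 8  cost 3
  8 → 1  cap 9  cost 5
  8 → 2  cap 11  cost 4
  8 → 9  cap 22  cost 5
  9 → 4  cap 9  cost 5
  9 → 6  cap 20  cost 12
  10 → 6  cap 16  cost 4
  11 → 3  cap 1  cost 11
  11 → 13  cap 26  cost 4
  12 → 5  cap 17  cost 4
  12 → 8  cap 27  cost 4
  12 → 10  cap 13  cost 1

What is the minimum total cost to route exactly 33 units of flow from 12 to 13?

Minimum cost for 33 units: 456

shortest-cost path #1: 12→5→11→13 push 17 @ unit cost 9 (adds 153)
shortest-cost path #2: 12→8→2→4→13 push 8 @ unit cost 18 (adds 144)
shortest-cost path #3: 12→8→2→4→7→13 push 3 @ unit cost 18 (adds 54)
shortest-cost path #4: 12→8→1→0→11→13 push 5 @ unit cost 21 (adds 105)
total cost = 456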